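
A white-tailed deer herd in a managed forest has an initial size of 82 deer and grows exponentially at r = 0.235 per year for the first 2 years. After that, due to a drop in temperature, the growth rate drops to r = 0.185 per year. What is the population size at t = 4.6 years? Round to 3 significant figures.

212 deer

Phase 1: N(2) = 82·e^(0.235×2) = 82·e^0.47 = 131.2.
Phase 2 runs for 4.6 − 2 = 2.6 years at r = 0.185.
N(4.6) = 131.2·e^(0.185×2.6) = 131.2·e^0.481 = 212.24.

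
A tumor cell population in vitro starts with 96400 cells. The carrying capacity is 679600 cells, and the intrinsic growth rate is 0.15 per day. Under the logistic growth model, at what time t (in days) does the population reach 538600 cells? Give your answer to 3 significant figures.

A = (K − N₀)/N₀ = (679600 − 96400)/96400 = 6.0498.
Solve 679600/(1 + 6.0498·e^(−0.15t)) = 538600: 1 + 6.0498·e^(−0.15t) = 1.2618, so e^(−0.15t) = 0.0432725.
−0.15·t = ln(0.0432725) = -3.1402, so t = 3.1402/0.15 = 20.935.

20.9 days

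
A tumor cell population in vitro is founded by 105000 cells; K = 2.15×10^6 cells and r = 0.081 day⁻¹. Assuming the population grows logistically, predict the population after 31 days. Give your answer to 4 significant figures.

832900 cells

A = (K − N₀)/N₀ = (2.15×10^6 − 105000)/105000 = 19.476.
N(t) = K/(1 + A·e^(−rt)) = 2.15×10^6/(1 + 19.476×e^(−0.081×31)).
e^(−2.511) = 0.081187; denominator = 1 + 19.476×0.081187 = 2.5812.
N = 2.15×10^6/2.5812 = 832941.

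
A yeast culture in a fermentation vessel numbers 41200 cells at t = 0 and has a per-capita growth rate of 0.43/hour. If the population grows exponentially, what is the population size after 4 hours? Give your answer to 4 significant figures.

N(t) = N₀·e^(rt) = 41200 × e^(0.43×4) = 41200 × e^1.72.
e^1.72 ≈ 5.5845, so N ≈ 41200 × 5.5845 = 230083.

230100 cells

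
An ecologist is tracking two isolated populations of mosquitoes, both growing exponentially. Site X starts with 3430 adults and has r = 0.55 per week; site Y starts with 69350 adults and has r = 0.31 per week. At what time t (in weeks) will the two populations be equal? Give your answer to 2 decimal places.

Set 3430·e^(0.55t) = 69350·e^(0.31t).
e^((0.55 − 0.31)t) = 69350/3430 → e^(0.24·t) = 20.219.
0.24·t = ln(20.219) = 3.0066, so t = 3.0066/0.24 = 12.528.

12.53 weeks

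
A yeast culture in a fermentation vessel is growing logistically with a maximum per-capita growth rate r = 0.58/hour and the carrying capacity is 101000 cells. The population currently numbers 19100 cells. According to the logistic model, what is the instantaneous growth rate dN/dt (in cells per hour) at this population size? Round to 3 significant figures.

dN/dt = rN(1 − N/K) = 0.58 × 19100 × (1 − 19100/101000).
1 − 19100/101000 = 0.81089; dN/dt = 0.58 × 19100 × 0.81089 = 8983.1.

8980 cells per hour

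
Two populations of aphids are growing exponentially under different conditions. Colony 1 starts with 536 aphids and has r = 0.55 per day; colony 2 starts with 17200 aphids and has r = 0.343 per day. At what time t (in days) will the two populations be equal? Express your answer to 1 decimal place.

16.8 days

Set 536·e^(0.55t) = 17200·e^(0.343t).
e^((0.55 − 0.343)t) = 17200/536 → e^(0.207·t) = 32.09.
0.207·t = ln(32.09) = 3.4685, so t = 3.4685/0.207 = 16.756.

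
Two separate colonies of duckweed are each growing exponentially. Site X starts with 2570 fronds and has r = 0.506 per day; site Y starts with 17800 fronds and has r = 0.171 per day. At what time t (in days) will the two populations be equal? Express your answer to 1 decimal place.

Set 2570·e^(0.506t) = 17800·e^(0.171t).
e^((0.506 − 0.171)t) = 17800/2570 → e^(0.335·t) = 6.9261.
0.335·t = ln(6.9261) = 1.9353, so t = 1.9353/0.335 = 5.777.

5.8 days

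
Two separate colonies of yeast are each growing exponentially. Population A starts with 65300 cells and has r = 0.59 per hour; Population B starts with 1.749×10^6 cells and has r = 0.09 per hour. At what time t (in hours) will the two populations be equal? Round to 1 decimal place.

Set 65300·e^(0.59t) = 1.749×10^6·e^(0.09t).
e^((0.59 − 0.09)t) = 1.749×10^6/65300 → e^(0.5·t) = 26.784.
0.5·t = ln(26.784) = 3.2878, so t = 3.2878/0.5 = 6.5756.

6.6 hours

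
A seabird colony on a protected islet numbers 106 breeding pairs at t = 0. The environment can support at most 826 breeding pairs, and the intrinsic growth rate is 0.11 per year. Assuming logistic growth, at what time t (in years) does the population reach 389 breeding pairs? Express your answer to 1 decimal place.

A = (K − N₀)/N₀ = (826 − 106)/106 = 6.7925.
Solve 826/(1 + 6.7925·e^(−0.11t)) = 389: 1 + 6.7925·e^(−0.11t) = 2.1234, so e^(−0.11t) = 0.165388.
−0.11·t = ln(0.165388) = -1.7995, so t = 1.7995/0.11 = 16.359.

16.4 years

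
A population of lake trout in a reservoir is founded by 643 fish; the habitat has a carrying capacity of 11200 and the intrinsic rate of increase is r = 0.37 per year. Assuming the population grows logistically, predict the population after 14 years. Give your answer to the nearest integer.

A = (K − N₀)/N₀ = (11200 − 643)/643 = 16.418.
N(t) = K/(1 + A·e^(−rt)) = 11200/(1 + 16.418×e^(−0.37×14)).
e^(−5.18) = 0.005628; denominator = 1 + 16.418×0.005628 = 1.0924.
N = 11200/1.0924 = 10252.6.

10253 fish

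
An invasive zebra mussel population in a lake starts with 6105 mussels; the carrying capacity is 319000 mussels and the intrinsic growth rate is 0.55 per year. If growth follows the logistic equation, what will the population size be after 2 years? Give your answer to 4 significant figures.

17660 mussels

A = (K − N₀)/N₀ = (319000 − 6105)/6105 = 51.252.
N(t) = K/(1 + A·e^(−rt)) = 319000/(1 + 51.252×e^(−0.55×2)).
e^(−1.1) = 0.33287; denominator = 1 + 51.252×0.33287 = 18.06.
N = 319000/18.06 = 17663.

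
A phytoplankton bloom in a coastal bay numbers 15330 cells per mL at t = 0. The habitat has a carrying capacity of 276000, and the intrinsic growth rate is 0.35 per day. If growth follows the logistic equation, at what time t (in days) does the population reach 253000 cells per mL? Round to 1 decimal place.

14.9 days

A = (K − N₀)/N₀ = (276000 − 15330)/15330 = 17.004.
Solve 276000/(1 + 17.004·e^(−0.35t)) = 253000: 1 + 17.004·e^(−0.35t) = 1.0909, so e^(−0.35t) = 0.00534636.
−0.35·t = ln(0.00534636) = -5.2313, so t = 5.2313/0.35 = 14.947.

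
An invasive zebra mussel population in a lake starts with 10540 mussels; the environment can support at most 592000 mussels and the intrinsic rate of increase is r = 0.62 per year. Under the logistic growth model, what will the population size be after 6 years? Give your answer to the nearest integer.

253325 mussels

A = (K − N₀)/N₀ = (592000 − 10540)/10540 = 55.167.
N(t) = K/(1 + A·e^(−rt)) = 592000/(1 + 55.167×e^(−0.62×6)).
e^(−3.72) = 0.024234; denominator = 1 + 55.167×0.024234 = 2.3369.
N = 592000/2.3369 = 253325.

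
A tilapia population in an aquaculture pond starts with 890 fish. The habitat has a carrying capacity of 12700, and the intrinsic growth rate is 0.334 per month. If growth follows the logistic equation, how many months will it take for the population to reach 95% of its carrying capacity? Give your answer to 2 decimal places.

16.56 months

A = (K − N₀)/N₀ = (12700 − 890)/890 = 13.27.
Solve 12700/(1 + 13.27·e^(−0.334t)) = 12065: 1 + 13.27·e^(−0.334t) = 1.0526, so e^(−0.334t) = 0.00396631.
−0.334·t = ln(0.00396631) = -5.5299, so t = 5.5299/0.334 = 16.557.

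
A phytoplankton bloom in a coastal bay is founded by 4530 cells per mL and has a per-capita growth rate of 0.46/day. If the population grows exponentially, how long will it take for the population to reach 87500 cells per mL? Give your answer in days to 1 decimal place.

6.4 days

Set N₀·e^(rt) = 87500: e^(0.46·t) = 87500/4530 = 19.316.
0.46·t = ln(19.316) = 2.9609, so t = 2.9609/0.46 = 6.4368.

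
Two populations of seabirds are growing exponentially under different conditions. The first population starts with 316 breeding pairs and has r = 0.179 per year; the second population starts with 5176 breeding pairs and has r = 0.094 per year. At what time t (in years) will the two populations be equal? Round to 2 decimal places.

32.89 years

Set 316·e^(0.179t) = 5176·e^(0.094t).
e^((0.179 − 0.094)t) = 5176/316 → e^(0.085·t) = 16.38.
0.085·t = ln(16.38) = 2.796, so t = 2.796/0.085 = 32.895.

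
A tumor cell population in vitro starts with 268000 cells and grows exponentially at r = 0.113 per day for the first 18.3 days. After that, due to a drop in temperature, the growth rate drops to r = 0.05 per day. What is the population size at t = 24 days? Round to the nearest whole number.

2818294 cells

Phase 1: N(18.3) = 268000·e^(0.113×18.3) = 268000·e^2.068 = 2.119397×10^6.
Phase 2 runs for 24 − 18.3 = 5.7 days at r = 0.05.
N(24) = 2.119397×10^6·e^(0.05×5.7) = 2.119397×10^6·e^0.285 = 2.818294×10^6.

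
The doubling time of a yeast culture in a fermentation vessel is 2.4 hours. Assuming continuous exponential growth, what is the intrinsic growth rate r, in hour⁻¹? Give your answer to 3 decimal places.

0.289 per hour

r = ln(2)/t_d = 0.6931/2.4 = 0.28881.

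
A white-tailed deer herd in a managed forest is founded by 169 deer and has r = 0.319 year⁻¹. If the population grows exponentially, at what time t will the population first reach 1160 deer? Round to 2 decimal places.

6.04 years

Set N₀·e^(rt) = 1160: e^(0.319·t) = 1160/169 = 6.8639.
0.319·t = ln(6.8639) = 1.9263, so t = 1.9263/0.319 = 6.0385.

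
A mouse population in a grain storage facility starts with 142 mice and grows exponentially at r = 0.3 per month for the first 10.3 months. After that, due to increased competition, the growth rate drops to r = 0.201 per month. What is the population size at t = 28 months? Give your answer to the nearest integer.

Phase 1: N(10.3) = 142·e^(0.3×10.3) = 142·e^3.09 = 3120.75.
Phase 2 runs for 28 − 10.3 = 17.7 months at r = 0.201.
N(28) = 3120.75·e^(0.201×17.7) = 3120.75·e^3.558 = 109483.

109483 mice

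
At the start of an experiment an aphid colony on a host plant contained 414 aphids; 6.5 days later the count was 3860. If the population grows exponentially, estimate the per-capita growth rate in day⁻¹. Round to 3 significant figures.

0.343 per day

From N(t) = N₀·e^(rt): e^(r·6.5) = 3860/414 = 9.3237.
r·6.5 = ln(9.3237) = 2.2326, so r = 2.2326/6.5 = 0.34347.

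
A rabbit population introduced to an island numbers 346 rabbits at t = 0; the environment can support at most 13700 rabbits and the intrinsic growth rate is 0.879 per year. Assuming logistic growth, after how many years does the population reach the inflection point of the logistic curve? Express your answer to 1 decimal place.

Logistic growth is fastest at N = K/2 = 6850.
A = (K − N₀)/N₀ = 38.595. Set K/(1 + A·e^(−rt)) = K/2 → A·e^(−rt) = 1.
e^(−0.879t) = 1/38.595 = 0.0259098, so t = ln(38.595)/0.879 = 3.6531/0.879 = 4.156.

4.2 years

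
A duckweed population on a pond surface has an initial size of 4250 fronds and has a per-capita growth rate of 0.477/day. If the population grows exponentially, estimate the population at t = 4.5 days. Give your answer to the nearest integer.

N(t) = N₀·e^(rt) = 4250 × e^(0.477×4.5) = 4250 × e^2.147.
e^2.147 ≈ 8.5549, so N ≈ 4250 × 8.5549 = 36358.2.

36358 fronds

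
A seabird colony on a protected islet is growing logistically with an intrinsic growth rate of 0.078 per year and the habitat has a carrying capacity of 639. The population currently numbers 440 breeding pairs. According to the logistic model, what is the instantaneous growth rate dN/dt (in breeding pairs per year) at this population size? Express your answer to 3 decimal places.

10.688 breeding pairs per year

dN/dt = rN(1 − N/K) = 0.078 × 440 × (1 − 440/639).
1 − 440/639 = 0.31142; dN/dt = 0.078 × 440 × 0.31142 = 10.688.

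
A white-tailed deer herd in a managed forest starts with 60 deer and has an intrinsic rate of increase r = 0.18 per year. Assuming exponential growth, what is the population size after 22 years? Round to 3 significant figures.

N(t) = N₀·e^(rt) = 60 × e^(0.18×22) = 60 × e^3.96.
e^3.96 ≈ 52.457, so N ≈ 60 × 52.457 = 3147.44.

3150 deer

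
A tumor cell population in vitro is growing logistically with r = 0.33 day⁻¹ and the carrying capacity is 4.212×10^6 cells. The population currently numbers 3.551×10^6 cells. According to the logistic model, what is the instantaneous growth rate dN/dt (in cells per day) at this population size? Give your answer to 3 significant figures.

184000 cells per day

dN/dt = rN(1 − N/K) = 0.33 × 3.551×10^6 × (1 − 3.551×10^6/4.212×10^6).
1 − 3.551×10^6/4.212×10^6 = 0.15693; dN/dt = 0.33 × 3.551×10^6 × 0.15693 = 1.83898×10^5.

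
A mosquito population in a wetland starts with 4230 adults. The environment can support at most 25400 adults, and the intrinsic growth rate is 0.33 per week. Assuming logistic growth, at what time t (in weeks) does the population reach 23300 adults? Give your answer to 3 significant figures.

A = (K − N₀)/N₀ = (25400 − 4230)/4230 = 5.0047.
Solve 25400/(1 + 5.0047·e^(−0.33t)) = 23300: 1 + 5.0047·e^(−0.33t) = 1.0901, so e^(−0.33t) = 0.0180087.
−0.33·t = ln(0.0180087) = -4.0169, so t = 4.0169/0.33 = 12.172.

12.2 weeks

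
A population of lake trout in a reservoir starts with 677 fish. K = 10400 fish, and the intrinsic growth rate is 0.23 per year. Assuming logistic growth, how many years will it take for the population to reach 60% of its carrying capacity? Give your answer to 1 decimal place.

A = (K − N₀)/N₀ = (10400 − 677)/677 = 14.362.
Solve 10400/(1 + 14.362·e^(−0.23t)) = 6240: 1 + 14.362·e^(−0.23t) = 1.6667, so e^(−0.23t) = 0.0464191.
−0.23·t = ln(0.0464191) = -3.07, so t = 3.07/0.23 = 13.348.

13.3 years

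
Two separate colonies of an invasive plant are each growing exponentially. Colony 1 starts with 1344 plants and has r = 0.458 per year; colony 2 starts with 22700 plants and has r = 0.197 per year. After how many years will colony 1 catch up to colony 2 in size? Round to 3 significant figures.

Set 1344·e^(0.458t) = 22700·e^(0.197t).
e^((0.458 − 0.197)t) = 22700/1344 → e^(0.261·t) = 16.89.
0.261·t = ln(16.89) = 2.8267, so t = 2.8267/0.261 = 10.83.

10.8 years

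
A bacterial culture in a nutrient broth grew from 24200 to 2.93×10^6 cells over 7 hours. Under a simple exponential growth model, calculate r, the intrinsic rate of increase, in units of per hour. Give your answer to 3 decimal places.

0.685 per hour

From N(t) = N₀·e^(rt): e^(r·7) = 2.93×10^6/24200 = 121.07.
r·7 = ln(121.07) = 4.7964, so r = 4.7964/7 = 0.6852.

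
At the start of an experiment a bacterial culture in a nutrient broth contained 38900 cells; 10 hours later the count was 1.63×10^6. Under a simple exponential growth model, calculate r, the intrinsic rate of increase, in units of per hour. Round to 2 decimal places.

0.37 per hour

From N(t) = N₀·e^(rt): e^(r·10) = 1.63×10^6/38900 = 41.902.
r·10 = ln(41.902) = 3.7353, so r = 3.7353/10 = 0.37353.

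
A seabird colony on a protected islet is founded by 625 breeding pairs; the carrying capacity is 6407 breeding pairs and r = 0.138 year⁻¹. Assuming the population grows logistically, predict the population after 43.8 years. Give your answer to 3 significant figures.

A = (K − N₀)/N₀ = (6407 − 625)/625 = 9.2512.
N(t) = K/(1 + A·e^(−rt)) = 6407/(1 + 9.2512×e^(−0.138×43.8)).
e^(−6.044) = 0.0023711; denominator = 1 + 9.2512×0.0023711 = 1.0219.
N = 6407/1.0219 = 6269.48.

6270 breeding pairs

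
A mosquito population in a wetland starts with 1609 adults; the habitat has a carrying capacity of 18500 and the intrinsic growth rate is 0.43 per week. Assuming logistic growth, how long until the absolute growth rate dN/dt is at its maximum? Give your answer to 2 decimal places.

5.47 weeks

Logistic growth is fastest at N = K/2 = 9250.
A = (K − N₀)/N₀ = 10.498. Set K/(1 + A·e^(−rt)) = K/2 → A·e^(−rt) = 1.
e^(−0.43t) = 1/10.498 = 0.0952578, so t = ln(10.498)/0.43 = 2.3512/0.43 = 5.4678.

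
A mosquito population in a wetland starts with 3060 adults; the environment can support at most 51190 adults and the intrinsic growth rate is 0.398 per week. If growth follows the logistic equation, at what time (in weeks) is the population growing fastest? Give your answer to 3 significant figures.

Logistic growth is fastest at N = K/2 = 25595.
A = (K − N₀)/N₀ = 15.729. Set K/(1 + A·e^(−rt)) = K/2 → A·e^(−rt) = 1.
e^(−0.398t) = 1/15.729 = 0.0635778, so t = ln(15.729)/0.398 = 2.7555/0.398 = 6.9233.

6.92 weeks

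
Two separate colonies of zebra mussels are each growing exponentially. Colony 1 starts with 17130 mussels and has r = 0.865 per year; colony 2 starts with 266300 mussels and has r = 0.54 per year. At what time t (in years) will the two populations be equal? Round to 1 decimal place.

Set 17130·e^(0.865t) = 266300·e^(0.54t).
e^((0.865 − 0.54)t) = 266300/17130 → e^(0.325·t) = 15.546.
0.325·t = ln(15.546) = 2.7438, so t = 2.7438/0.325 = 8.4424.

8.4 years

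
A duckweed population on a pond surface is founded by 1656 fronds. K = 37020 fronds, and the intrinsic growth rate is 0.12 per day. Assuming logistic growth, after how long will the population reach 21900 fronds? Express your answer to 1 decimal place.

28.6 days

A = (K − N₀)/N₀ = (37020 − 1656)/1656 = 21.355.
Solve 37020/(1 + 21.355·e^(−0.12t)) = 21900: 1 + 21.355·e^(−0.12t) = 1.6904, so e^(−0.12t) = 0.0323301.
−0.12·t = ln(0.0323301) = -3.4318, so t = 3.4318/0.12 = 28.598.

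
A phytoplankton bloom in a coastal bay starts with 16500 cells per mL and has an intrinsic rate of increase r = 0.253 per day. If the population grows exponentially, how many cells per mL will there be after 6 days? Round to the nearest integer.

75291 cells per mL

N(t) = N₀·e^(rt) = 16500 × e^(0.253×6) = 16500 × e^1.518.
e^1.518 ≈ 4.5631, so N ≈ 16500 × 4.5631 = 75291.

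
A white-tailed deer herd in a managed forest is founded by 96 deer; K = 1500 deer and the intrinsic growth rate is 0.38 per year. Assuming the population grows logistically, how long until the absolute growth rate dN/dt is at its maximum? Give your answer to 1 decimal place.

7.1 years

Logistic growth is fastest at N = K/2 = 750.
A = (K − N₀)/N₀ = 14.625. Set K/(1 + A·e^(−rt)) = K/2 → A·e^(−rt) = 1.
e^(−0.38t) = 1/14.625 = 0.0683761, so t = ln(14.625)/0.38 = 2.6827/0.38 = 7.0598.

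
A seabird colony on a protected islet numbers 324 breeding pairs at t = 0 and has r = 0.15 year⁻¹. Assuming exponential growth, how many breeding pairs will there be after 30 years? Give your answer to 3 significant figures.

29200 breeding pairs

N(t) = N₀·e^(rt) = 324 × e^(0.15×30) = 324 × e^4.5.
e^4.5 ≈ 90.017, so N ≈ 324 × 90.017 = 29165.6.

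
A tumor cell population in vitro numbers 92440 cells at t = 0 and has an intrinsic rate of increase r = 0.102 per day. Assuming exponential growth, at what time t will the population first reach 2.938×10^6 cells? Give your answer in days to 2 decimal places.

33.91 days

Set N₀·e^(rt) = 2.938×10^6: e^(0.102·t) = 2.938×10^6/92440 = 31.783.
0.102·t = ln(31.783) = 3.4589, so t = 3.4589/0.102 = 33.911.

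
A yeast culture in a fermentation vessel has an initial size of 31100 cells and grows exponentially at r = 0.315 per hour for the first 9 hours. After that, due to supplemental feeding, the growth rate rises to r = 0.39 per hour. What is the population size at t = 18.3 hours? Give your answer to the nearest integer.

19914588 cells

Phase 1: N(9) = 31100·e^(0.315×9) = 31100·e^2.835 = 529645.
Phase 2 runs for 18.3 − 9 = 9.3 hours at r = 0.39.
N(18.3) = 529645·e^(0.39×9.3) = 529645·e^3.627 = 1.991459×10^7.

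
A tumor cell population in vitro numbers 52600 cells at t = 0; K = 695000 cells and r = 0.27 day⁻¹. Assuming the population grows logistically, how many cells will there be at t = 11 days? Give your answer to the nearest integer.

427281 cells

A = (K − N₀)/N₀ = (695000 − 52600)/52600 = 12.213.
N(t) = K/(1 + A·e^(−rt)) = 695000/(1 + 12.213×e^(−0.27×11)).
e^(−2.97) = 0.051303; denominator = 1 + 12.213×0.051303 = 1.6266.
N = 695000/1.6266 = 427281.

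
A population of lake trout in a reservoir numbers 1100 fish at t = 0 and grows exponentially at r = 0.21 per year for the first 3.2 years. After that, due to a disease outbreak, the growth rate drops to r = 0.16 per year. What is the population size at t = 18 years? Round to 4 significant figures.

Phase 1: N(3.2) = 1100·e^(0.21×3.2) = 1100·e^0.672 = 2153.96.
Phase 2 runs for 18 − 3.2 = 14.8 years at r = 0.16.
N(18) = 2153.96·e^(0.16×14.8) = 2153.96·e^2.368 = 22995.8.

23000 fish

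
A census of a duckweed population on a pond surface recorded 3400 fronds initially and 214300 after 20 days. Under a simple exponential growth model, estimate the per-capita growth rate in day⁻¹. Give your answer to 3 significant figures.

0.207 per day

From N(t) = N₀·e^(rt): e^(r·20) = 214300/3400 = 63.029.
r·20 = ln(63.029) = 4.1436, so r = 4.1436/20 = 0.20718.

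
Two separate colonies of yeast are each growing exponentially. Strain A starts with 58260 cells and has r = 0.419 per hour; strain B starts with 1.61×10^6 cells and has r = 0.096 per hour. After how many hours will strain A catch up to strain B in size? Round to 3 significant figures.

10.3 hours

Set 58260·e^(0.419t) = 1.61×10^6·e^(0.096t).
e^((0.419 − 0.096)t) = 1.61×10^6/58260 → e^(0.323·t) = 27.635.
0.323·t = ln(27.635) = 3.3191, so t = 3.3191/0.323 = 10.276.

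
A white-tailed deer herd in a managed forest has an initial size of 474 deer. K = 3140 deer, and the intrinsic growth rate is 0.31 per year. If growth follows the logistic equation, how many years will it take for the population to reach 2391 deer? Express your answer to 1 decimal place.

9.3 years

A = (K − N₀)/N₀ = (3140 − 474)/474 = 5.6245.
Solve 3140/(1 + 5.6245·e^(−0.31t)) = 2391: 1 + 5.6245·e^(−0.31t) = 1.3133, so e^(−0.31t) = 0.0556955.
−0.31·t = ln(0.0556955) = -2.8879, so t = 2.8879/0.31 = 9.3157.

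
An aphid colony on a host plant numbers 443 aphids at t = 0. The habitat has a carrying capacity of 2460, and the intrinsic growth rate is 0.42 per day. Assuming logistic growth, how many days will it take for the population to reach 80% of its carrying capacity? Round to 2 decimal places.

6.91 days

A = (K − N₀)/N₀ = (2460 − 443)/443 = 4.553.
Solve 2460/(1 + 4.553·e^(−0.42t)) = 1968: 1 + 4.553·e^(−0.42t) = 1.25, so e^(−0.42t) = 0.0549083.
−0.42·t = ln(0.0549083) = -2.9021, so t = 2.9021/0.42 = 6.9097.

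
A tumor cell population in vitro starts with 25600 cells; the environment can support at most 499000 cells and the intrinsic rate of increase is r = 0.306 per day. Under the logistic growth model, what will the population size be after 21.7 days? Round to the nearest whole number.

A = (K − N₀)/N₀ = (499000 − 25600)/25600 = 18.492.
N(t) = K/(1 + A·e^(−rt)) = 499000/(1 + 18.492×e^(−0.306×21.7)).
e^(−6.64) = 0.0013068; denominator = 1 + 18.492×0.0013068 = 1.0242.
N = 499000/1.0242 = 487226.

487226 cells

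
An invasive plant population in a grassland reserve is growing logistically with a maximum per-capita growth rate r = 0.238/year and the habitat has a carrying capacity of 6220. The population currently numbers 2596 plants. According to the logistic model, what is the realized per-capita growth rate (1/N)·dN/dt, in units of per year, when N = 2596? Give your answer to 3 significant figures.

(1/N)·dN/dt = r(1 − N/K) = 0.238 × (1 − 2596/6220).
= 0.238 × 0.58264 = 0.13867.

0.139 per year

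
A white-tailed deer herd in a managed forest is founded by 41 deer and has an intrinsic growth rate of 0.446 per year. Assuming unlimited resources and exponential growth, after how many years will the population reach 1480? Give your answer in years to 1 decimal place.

8.0 years

Set N₀·e^(rt) = 1480: e^(0.446·t) = 1480/41 = 36.098.
0.446·t = ln(36.098) = 3.5862, so t = 3.5862/0.446 = 8.0409.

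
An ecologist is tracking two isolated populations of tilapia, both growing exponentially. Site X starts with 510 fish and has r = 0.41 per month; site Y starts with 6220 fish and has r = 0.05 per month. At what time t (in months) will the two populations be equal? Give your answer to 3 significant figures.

Set 510·e^(0.41t) = 6220·e^(0.05t).
e^((0.41 − 0.05)t) = 6220/510 → e^(0.36·t) = 12.196.
0.36·t = ln(12.196) = 2.5011, so t = 2.5011/0.36 = 6.9475.

6.95 months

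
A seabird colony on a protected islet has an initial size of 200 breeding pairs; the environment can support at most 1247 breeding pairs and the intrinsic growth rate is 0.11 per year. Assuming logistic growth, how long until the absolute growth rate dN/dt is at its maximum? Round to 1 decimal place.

15.0 years

Logistic growth is fastest at N = K/2 = 623.5.
A = (K − N₀)/N₀ = 5.235. Set K/(1 + A·e^(−rt)) = K/2 → A·e^(−rt) = 1.
e^(−0.11t) = 1/5.235 = 0.191022, so t = ln(5.235)/0.11 = 1.6554/0.11 = 15.049.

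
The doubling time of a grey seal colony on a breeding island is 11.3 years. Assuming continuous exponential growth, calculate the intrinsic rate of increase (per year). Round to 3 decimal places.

r = ln(2)/t_d = 0.6931/11.3 = 0.06134.

0.061 per year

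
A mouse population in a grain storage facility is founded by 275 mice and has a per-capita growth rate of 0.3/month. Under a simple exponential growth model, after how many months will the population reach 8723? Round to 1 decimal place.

Set N₀·e^(rt) = 8723: e^(0.3·t) = 8723/275 = 31.72.
0.3·t = ln(31.72) = 3.4569, so t = 3.4569/0.3 = 11.523.

11.5 months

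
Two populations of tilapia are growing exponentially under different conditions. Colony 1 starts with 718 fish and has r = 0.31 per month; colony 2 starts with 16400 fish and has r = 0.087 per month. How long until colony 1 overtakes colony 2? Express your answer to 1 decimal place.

14.0 months

Set 718·e^(0.31t) = 16400·e^(0.087t).
e^((0.31 − 0.087)t) = 16400/718 → e^(0.223·t) = 22.841.
0.223·t = ln(22.841) = 3.1286, so t = 3.1286/0.223 = 14.029.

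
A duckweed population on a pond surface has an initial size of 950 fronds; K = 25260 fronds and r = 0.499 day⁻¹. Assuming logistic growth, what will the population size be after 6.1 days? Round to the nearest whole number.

A = (K − N₀)/N₀ = (25260 − 950)/950 = 25.589.
N(t) = K/(1 + A·e^(−rt)) = 25260/(1 + 25.589×e^(−0.499×6.1)).
e^(−3.044) = 0.047649; denominator = 1 + 25.589×0.047649 = 2.2193.
N = 25260/2.2193 = 11381.9.

11382 fronds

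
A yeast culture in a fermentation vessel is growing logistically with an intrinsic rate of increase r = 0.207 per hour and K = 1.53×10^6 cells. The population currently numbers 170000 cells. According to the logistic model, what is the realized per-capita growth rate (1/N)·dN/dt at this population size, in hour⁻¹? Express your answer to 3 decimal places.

(1/N)·dN/dt = r(1 − N/K) = 0.207 × (1 − 170000/1.53×10^6).
= 0.207 × 0.88889 = 0.184.

0.184 per hour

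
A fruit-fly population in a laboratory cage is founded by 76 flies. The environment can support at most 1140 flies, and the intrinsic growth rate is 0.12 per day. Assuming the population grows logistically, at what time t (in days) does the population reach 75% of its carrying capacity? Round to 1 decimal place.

31.1 days

A = (K − N₀)/N₀ = (1140 − 76)/76 = 14.
Solve 1140/(1 + 14·e^(−0.12t)) = 855: 1 + 14·e^(−0.12t) = 1.3333, so e^(−0.12t) = 0.0238095.
−0.12·t = ln(0.0238095) = -3.7377, so t = 3.7377/0.12 = 31.147.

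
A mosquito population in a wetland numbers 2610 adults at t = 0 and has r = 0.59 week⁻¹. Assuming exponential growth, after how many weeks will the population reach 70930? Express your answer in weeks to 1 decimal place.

Set N₀·e^(rt) = 70930: e^(0.59·t) = 70930/2610 = 27.176.
0.59·t = ln(27.176) = 3.3023, so t = 3.3023/0.59 = 5.5972.

5.6 weeks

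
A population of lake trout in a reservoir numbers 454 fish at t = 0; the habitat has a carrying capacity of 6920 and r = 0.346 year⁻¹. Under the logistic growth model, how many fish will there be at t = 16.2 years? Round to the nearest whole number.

A = (K − N₀)/N₀ = (6920 − 454)/454 = 14.242.
N(t) = K/(1 + A·e^(−rt)) = 6920/(1 + 14.242×e^(−0.346×16.2)).
e^(−5.605) = 0.0036787; denominator = 1 + 14.242×0.0036787 = 1.0524.
N = 6920/1.0524 = 6575.49.

6575 fish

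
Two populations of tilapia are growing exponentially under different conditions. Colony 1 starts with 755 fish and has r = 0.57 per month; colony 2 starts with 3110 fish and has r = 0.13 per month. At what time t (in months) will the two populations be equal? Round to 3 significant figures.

Set 755·e^(0.57t) = 3110·e^(0.13t).
e^((0.57 − 0.13)t) = 3110/755 → e^(0.44·t) = 4.1192.
0.44·t = ln(4.1192) = 1.4157, so t = 1.4157/0.44 = 3.2174.

3.22 months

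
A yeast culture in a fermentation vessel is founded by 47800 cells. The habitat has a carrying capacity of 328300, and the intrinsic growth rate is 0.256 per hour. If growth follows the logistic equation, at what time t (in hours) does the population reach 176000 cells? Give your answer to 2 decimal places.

7.48 hours

A = (K − N₀)/N₀ = (328300 − 47800)/47800 = 5.8682.
Solve 328300/(1 + 5.8682·e^(−0.256t)) = 176000: 1 + 5.8682·e^(−0.256t) = 1.8653, so e^(−0.256t) = 0.147463.
−0.256·t = ln(0.147463) = -1.9142, so t = 1.9142/0.256 = 7.4773.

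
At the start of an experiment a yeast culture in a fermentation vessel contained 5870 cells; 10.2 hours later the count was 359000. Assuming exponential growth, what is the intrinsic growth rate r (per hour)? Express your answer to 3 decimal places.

From N(t) = N₀·e^(rt): e^(r·10.2) = 359000/5870 = 61.158.
r·10.2 = ln(61.158) = 4.1135, so r = 4.1135/10.2 = 0.40328.

0.403 per hour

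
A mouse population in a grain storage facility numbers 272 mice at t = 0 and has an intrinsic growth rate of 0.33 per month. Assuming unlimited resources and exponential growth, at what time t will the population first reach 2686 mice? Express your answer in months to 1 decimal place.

6.9 months

Set N₀·e^(rt) = 2686: e^(0.33·t) = 2686/272 = 9.875.
0.33·t = ln(9.875) = 2.29, so t = 2.29/0.33 = 6.9394.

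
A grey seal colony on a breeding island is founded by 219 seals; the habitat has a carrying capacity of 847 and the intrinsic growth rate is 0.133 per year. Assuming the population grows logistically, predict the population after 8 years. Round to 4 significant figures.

425.7 seals

A = (K − N₀)/N₀ = (847 − 219)/219 = 2.8676.
N(t) = K/(1 + A·e^(−rt)) = 847/(1 + 2.8676×e^(−0.133×8)).
e^(−1.064) = 0.34507; denominator = 1 + 2.8676×0.34507 = 1.9895.
N = 847/1.9895 = 425.73.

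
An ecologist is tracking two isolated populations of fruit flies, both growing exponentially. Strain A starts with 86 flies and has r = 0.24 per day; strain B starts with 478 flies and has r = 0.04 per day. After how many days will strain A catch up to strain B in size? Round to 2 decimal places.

Set 86·e^(0.24t) = 478·e^(0.04t).
e^((0.24 − 0.04)t) = 478/86 → e^(0.2·t) = 5.5581.
0.2·t = ln(5.5581) = 1.7153, so t = 1.7153/0.2 = 8.5763.

8.58 days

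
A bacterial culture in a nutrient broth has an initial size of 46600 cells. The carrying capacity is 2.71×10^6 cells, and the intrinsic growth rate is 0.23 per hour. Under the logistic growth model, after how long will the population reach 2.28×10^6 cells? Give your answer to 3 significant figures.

24.8 hours

A = (K − N₀)/N₀ = (2.71×10^6 − 46600)/46600 = 57.155.
Solve 2.71×10^6/(1 + 57.155·e^(−0.23t)) = 2.28×10^6: 1 + 57.155·e^(−0.23t) = 1.1886, so e^(−0.23t) = 0.00329977.
−0.23·t = ln(0.00329977) = -5.7139, so t = 5.7139/0.23 = 24.843.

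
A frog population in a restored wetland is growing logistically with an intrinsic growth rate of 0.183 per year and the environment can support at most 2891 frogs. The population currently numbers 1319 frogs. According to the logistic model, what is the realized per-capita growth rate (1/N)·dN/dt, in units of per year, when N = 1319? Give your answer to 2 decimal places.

(1/N)·dN/dt = r(1 − N/K) = 0.183 × (1 − 1319/2891).
= 0.183 × 0.54376 = 0.099507.

0.10 per year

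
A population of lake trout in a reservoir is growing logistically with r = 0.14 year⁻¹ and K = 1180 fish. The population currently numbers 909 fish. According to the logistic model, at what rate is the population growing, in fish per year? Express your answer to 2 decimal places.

dN/dt = rN(1 − N/K) = 0.14 × 909 × (1 − 909/1180).
1 − 909/1180 = 0.22966; dN/dt = 0.14 × 909 × 0.22966 = 29.227.

29.23 fish per year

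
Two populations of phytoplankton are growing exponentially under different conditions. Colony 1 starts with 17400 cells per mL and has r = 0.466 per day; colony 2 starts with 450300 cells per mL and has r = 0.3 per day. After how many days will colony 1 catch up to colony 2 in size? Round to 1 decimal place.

Set 17400·e^(0.466t) = 450300·e^(0.3t).
e^((0.466 − 0.3)t) = 450300/17400 → e^(0.166·t) = 25.879.
0.166·t = ln(25.879) = 3.2534, so t = 3.2534/0.166 = 19.599.

19.6 days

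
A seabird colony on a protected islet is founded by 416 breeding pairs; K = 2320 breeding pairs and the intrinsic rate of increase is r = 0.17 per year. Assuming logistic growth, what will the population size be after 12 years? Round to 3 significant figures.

1450 breeding pairs

A = (K − N₀)/N₀ = (2320 − 416)/416 = 4.5769.
N(t) = K/(1 + A·e^(−rt)) = 2320/(1 + 4.5769×e^(−0.17×12)).
e^(−2.04) = 0.13003; denominator = 1 + 4.5769×0.13003 = 1.5951.
N = 2320/1.5951 = 1454.43.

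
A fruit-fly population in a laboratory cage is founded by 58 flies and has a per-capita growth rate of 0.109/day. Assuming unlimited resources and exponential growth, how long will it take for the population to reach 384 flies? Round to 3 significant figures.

Set N₀·e^(rt) = 384: e^(0.109·t) = 384/58 = 6.6207.
0.109·t = ln(6.6207) = 1.8902, so t = 1.8902/0.109 = 17.341.

17.3 days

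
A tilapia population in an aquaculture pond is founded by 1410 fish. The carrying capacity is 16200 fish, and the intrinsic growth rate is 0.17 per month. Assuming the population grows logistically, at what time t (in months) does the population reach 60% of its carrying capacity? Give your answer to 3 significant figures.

16.2 months

A = (K − N₀)/N₀ = (16200 − 1410)/1410 = 10.489.
Solve 16200/(1 + 10.489·e^(−0.17t)) = 9720: 1 + 10.489·e^(−0.17t) = 1.6667, so e^(−0.17t) = 0.0635565.
−0.17·t = ln(0.0635565) = -2.7558, so t = 2.7558/0.17 = 16.211.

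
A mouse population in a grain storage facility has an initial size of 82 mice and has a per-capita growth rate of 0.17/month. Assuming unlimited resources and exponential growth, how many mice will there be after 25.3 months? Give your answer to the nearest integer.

N(t) = N₀·e^(rt) = 82 × e^(0.17×25.3) = 82 × e^4.301.
e^4.301 ≈ 73.774, so N ≈ 82 × 73.774 = 6049.43.

6049 mice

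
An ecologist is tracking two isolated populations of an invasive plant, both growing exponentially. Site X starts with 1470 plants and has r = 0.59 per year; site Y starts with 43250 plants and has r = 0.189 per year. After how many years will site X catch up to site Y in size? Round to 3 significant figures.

Set 1470·e^(0.59t) = 43250·e^(0.189t).
e^((0.59 − 0.189)t) = 43250/1470 → e^(0.401·t) = 29.422.
0.401·t = ln(29.422) = 3.3817, so t = 3.3817/0.401 = 8.4333.

8.43 years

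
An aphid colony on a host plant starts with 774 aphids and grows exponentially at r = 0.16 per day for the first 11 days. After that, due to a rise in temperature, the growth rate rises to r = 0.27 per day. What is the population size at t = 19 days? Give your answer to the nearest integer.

39010 aphids

Phase 1: N(11) = 774·e^(0.16×11) = 774·e^1.76 = 4498.83.
Phase 2 runs for 19 − 11 = 8 days at r = 0.27.
N(19) = 4498.83·e^(0.27×8) = 4498.83·e^2.16 = 39009.9.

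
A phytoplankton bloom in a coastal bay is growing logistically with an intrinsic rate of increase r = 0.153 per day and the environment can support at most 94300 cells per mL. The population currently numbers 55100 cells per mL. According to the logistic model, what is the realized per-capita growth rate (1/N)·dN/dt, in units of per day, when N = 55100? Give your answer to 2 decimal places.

(1/N)·dN/dt = r(1 − N/K) = 0.153 × (1 − 55100/94300).
= 0.153 × 0.41569 = 0.063601.

0.06 per day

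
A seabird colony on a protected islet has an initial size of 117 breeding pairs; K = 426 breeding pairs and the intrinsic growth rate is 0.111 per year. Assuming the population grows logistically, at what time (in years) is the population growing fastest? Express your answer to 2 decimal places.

8.75 years

Logistic growth is fastest at N = K/2 = 213.
A = (K − N₀)/N₀ = 2.641. Set K/(1 + A·e^(−rt)) = K/2 → A·e^(−rt) = 1.
e^(−0.111t) = 1/2.641 = 0.378641, so t = ln(2.641)/0.111 = 0.97117/0.111 = 8.7493.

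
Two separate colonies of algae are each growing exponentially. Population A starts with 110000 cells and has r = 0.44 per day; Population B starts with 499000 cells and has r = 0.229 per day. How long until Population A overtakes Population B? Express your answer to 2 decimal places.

Set 110000·e^(0.44t) = 499000·e^(0.229t).
e^((0.44 − 0.229)t) = 499000/110000 → e^(0.211·t) = 4.5364.
0.211·t = ln(4.5364) = 1.5121, so t = 1.5121/0.211 = 7.1665.

7.17 days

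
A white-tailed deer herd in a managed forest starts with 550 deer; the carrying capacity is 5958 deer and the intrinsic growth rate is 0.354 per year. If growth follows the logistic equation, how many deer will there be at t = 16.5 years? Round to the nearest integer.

5792 deer

A = (K − N₀)/N₀ = (5958 − 550)/550 = 9.8327.
N(t) = K/(1 + A·e^(−rt)) = 5958/(1 + 9.8327×e^(−0.354×16.5)).
e^(−5.841) = 0.0029059; denominator = 1 + 9.8327×0.0029059 = 1.0286.
N = 5958/1.0286 = 5792.49.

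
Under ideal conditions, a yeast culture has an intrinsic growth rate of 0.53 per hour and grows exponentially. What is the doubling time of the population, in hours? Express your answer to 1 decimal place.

1.3 hours

Doubling time t_d = ln(2)/r = 0.6931/0.53 = 1.3078.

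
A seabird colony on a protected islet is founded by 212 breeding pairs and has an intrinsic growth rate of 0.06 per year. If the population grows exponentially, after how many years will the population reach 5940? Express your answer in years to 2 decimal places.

55.55 years

Set N₀·e^(rt) = 5940: e^(0.06·t) = 5940/212 = 28.019.
0.06·t = ln(28.019) = 3.3329, so t = 3.3329/0.06 = 55.548.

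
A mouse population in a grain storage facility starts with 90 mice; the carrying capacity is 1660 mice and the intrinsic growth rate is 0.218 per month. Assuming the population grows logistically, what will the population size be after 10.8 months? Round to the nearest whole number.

625 mice

A = (K − N₀)/N₀ = (1660 − 90)/90 = 17.444.
N(t) = K/(1 + A·e^(−rt)) = 1660/(1 + 17.444×e^(−0.218×10.8)).
e^(−2.354) = 0.09495; denominator = 1 + 17.444×0.09495 = 2.6564.
N = 1660/2.6564 = 624.916.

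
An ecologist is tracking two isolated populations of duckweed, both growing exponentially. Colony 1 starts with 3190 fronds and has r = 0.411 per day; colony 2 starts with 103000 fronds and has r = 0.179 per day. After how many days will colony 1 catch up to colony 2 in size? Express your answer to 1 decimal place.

Set 3190·e^(0.411t) = 103000·e^(0.179t).
e^((0.411 − 0.179)t) = 103000/3190 → e^(0.232·t) = 32.288.
0.232·t = ln(32.288) = 3.4747, so t = 3.4747/0.232 = 14.977.

15.0 days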